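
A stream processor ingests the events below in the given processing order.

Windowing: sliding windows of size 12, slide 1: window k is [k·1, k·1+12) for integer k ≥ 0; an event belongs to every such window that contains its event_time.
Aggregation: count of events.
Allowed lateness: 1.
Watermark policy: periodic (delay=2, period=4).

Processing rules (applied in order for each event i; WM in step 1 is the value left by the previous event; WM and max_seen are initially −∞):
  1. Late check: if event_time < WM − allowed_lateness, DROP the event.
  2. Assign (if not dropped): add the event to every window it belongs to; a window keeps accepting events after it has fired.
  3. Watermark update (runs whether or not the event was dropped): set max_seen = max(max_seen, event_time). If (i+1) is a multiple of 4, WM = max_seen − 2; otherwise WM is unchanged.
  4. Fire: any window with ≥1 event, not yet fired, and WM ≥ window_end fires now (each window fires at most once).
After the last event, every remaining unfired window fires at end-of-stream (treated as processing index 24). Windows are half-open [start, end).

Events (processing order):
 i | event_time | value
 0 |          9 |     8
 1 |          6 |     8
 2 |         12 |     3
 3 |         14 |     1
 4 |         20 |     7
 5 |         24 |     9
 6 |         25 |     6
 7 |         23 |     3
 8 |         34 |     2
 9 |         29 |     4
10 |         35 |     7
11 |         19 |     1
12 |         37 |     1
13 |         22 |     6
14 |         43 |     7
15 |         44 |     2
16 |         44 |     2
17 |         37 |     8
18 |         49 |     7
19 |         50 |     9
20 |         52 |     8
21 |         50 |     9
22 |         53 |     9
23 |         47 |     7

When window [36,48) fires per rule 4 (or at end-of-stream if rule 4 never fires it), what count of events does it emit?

4

i=0 t=9 v=8: → [9,21),[8,20),[7,19),[6,18),[5,17),[4,16),[3,15),[2,14),[1,13),[0,12); WM=−∞
i=1 t=6 v=8: → [6,18),[5,17),[4,16),[3,15),[2,14),[1,13),[0,12); WM=−∞
i=2 t=12 v=3: → [12,24),[11,23),[10,22),[9,21),[8,20),[7,19),[6,18),[5,17),[4,16),[3,15),[2,14),[1,13); WM=−∞
i=3 t=14 v=1: → [14,26),[13,25),[12,24),[11,23),[10,22),[9,21),[8,20),[7,19),[6,18),[5,17),[4,16),[3,15); WM=12; [0,12) fires=2
i=4 t=20 v=7: → [20,32),[19,31),[18,30),[17,29),[16,28),[15,27),[14,26),[13,25),[12,24),[11,23),[10,22),[9,21); WM=12
i=5 t=24 v=9: → [24,36),[23,35),[22,34),[21,33),[20,32),[19,31),[18,30),[17,29),[16,28),[15,27),[14,26),[13,25); WM=12
i=6 t=25 v=6: → [25,37),[24,36),[23,35),[22,34),[21,33),[20,32),[19,31),[18,30),[17,29),[16,28),[15,27),[14,26); WM=12
i=7 t=23 v=3: → [23,35),[22,34),[21,33),[20,32),[19,31),[18,30),[17,29),[16,28),[15,27),[14,26),[13,25),[12,24); WM=23; [1,13) fires=3 [2,14) fires=3 [3,15) fires=4 [4,16) fires=4 [5,17) fires=4 [6,18) fires=4 [7,19) fires=3 [8,20) fires=3 [9,21) fires=4 [10,22) fires=3 [11,23) fires=3
i=8 t=34 v=2: → [34,46),[33,45),[32,44),[31,43),[30,42),[29,41),[28,40),[27,39),[26,38),[25,37),[24,36),[23,35); WM=23
i=9 t=29 v=4: → [29,41),[28,40),[27,39),[26,38),[25,37),[24,36),[23,35),[22,34),[21,33),[20,32),[19,31),[18,30); WM=23
i=10 t=35 v=7: → [35,47),[34,46),[33,45),[32,44),[31,43),[30,42),[29,41),[28,40),[27,39),[26,38),[25,37),[24,36); WM=23
i=11 t=19 v=1: DROP (t<23-1); WM=33; [12,24) fires=4 [13,25) fires=4 [14,26) fires=5 [15,27) fires=4 [16,28) fires=4 [17,29) fires=4 [18,30) fires=5 [19,31) fires=5 [20,32) fires=5 [21,33) fires=4
i=12 t=37 v=1: → [37,49),[36,48),[35,47),[34,46),[33,45),[32,44),[31,43),[30,42),[29,41),[28,40),[27,39),[26,38); WM=33
i=13 t=22 v=6: DROP (t<33-1); WM=33
i=14 t=43 v=7: → [43,55),[42,54),[41,53),[40,52),[39,51),[38,50),[37,49),[36,48),[35,47),[34,46),[33,45),[32,44); WM=33
i=15 t=44 v=2: → [44,56),[43,55),[42,54),[41,53),[40,52),[39,51),[38,50),[37,49),[36,48),[35,47),[34,46),[33,45); WM=42; [22,34) fires=4 [23,35) fires=5 [24,36) fires=5 [25,37) fires=4 [26,38) fires=4 [27,39) fires=4 [28,40) fires=4 [29,41) fires=4 [30,42) fires=3
i=16 t=44 v=2: → [44,56),[43,55),[42,54),[41,53),[40,52),[39,51),[38,50),[37,49),[36,48),[35,47),[34,46),[33,45); WM=42
i=17 t=37 v=8: DROP (t<42-1); WM=42
i=18 t=49 v=7: → [49,61),[48,60),[47,59),[46,58),[45,57),[44,56),[43,55),[42,54),[41,53),[40,52),[39,51),[38,50); WM=42
i=19 t=50 v=9: → [50,62),[49,61),[48,60),[47,59),[46,58),[45,57),[44,56),[43,55),[42,54),[41,53),[40,52),[39,51); WM=48; [31,43) fires=3 [32,44) fires=4 [33,45) fires=6 [34,46) fires=6 [35,47) fires=5 [36,48) fires=4
i=20 t=52 v=8: → [52,64),[51,63),[50,62),[49,61),[48,60),[47,59),[46,58),[45,57),[44,56),[43,55),[42,54),[41,53); WM=48
i=21 t=50 v=9: → [50,62),[49,61),[48,60),[47,59),[46,58),[45,57),[44,56),[43,55),[42,54),[41,53),[40,52),[39,51); WM=48
i=22 t=53 v=9: → [53,65),[52,64),[51,63),[50,62),[49,61),[48,60),[47,59),[46,58),[45,57),[44,56),[43,55),[42,54); WM=48
i=23 t=47 v=7: → [47,59),[46,58),[45,57),[44,56),[43,55),[42,54),[41,53),[40,52),[39,51),[38,50),[37,49),[36,48); WM=51; [37,49) fires=5 [38,50) fires=5 [39,51) fires=7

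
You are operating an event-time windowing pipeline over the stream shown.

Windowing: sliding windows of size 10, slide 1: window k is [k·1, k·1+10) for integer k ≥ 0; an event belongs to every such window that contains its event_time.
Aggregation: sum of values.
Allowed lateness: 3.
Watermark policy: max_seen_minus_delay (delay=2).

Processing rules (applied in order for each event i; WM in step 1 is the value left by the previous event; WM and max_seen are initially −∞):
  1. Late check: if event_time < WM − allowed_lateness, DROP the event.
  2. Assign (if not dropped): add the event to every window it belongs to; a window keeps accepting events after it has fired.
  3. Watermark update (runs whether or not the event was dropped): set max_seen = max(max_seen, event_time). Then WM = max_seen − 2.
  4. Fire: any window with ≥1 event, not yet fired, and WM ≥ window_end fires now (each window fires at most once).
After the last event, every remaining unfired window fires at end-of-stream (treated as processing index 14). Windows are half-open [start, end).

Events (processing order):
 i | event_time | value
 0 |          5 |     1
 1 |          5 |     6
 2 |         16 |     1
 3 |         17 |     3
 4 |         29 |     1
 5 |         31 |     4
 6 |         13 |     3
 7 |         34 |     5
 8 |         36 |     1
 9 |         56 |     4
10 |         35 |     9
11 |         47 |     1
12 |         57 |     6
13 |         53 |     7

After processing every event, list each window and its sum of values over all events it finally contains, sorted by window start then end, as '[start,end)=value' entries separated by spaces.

i=0 t=5 v=1: → [5,15),[4,14),[3,13),[2,12),[1,11),[0,10); WM=3
i=1 t=5 v=6: → [5,15),[4,14),[3,13),[2,12),[1,11),[0,10); WM=3
i=2 t=16 v=1: → [16,26),[15,25),[14,24),[13,23),[12,22),[11,21),[10,20),[9,19),[8,18),[7,17); WM=14; [0,10) fires=7 [1,11) fires=7 [2,12) fires=7 [3,13) fires=7 [4,14) fires=7
i=3 t=17 v=3: → [17,27),[16,26),[15,25),[14,24),[13,23),[12,22),[11,21),[10,20),[9,19),[8,18); WM=15; [5,15) fires=7
i=4 t=29 v=1: → [29,39),[28,38),[27,37),[26,36),[25,35),[24,34),[23,33),[22,32),[21,31),[20,30); WM=27; [7,17) fires=1 [8,18) fires=4 [9,19) fires=4 [10,20) fires=4 [11,21) fires=4 [12,22) fires=4 [13,23) fires=4 [14,24) fires=4 [15,25) fires=4 [16,26) fires=4 [17,27) fires=3
i=5 t=31 v=4: → [31,41),[30,40),[29,39),[28,38),[27,37),[26,36),[25,35),[24,34),[23,33),[22,32); WM=29
i=6 t=13 v=3: DROP (t<29-3); WM=29
i=7 t=34 v=5: → [34,44),[33,43),[32,42),[31,41),[30,40),[29,39),[28,38),[27,37),[26,36),[25,35); WM=32; [20,30) fires=1 [21,31) fires=1 [22,32) fires=5
i=8 t=36 v=1: → [36,46),[35,45),[34,44),[33,43),[32,42),[31,41),[30,40),[29,39),[28,38),[27,37); WM=34; [23,33) fires=5 [24,34) fires=5
i=9 t=56 v=4: → [56,66),[55,65),[54,64),[53,63),[52,62),[51,61),[50,60),[49,59),[48,58),[47,57); WM=54; [25,35) fires=10 [26,36) fires=10 [27,37) fires=11 [28,38) fires=11 [29,39) fires=11 [30,40) fires=10 [31,41) fires=10 [32,42) fires=6 [33,43) fires=6 [34,44) fires=6 [35,45) fires=1 [36,46) fires=1
i=10 t=35 v=9: DROP (t<54-3); WM=54
i=11 t=47 v=1: DROP (t<54-3); WM=54
i=12 t=57 v=6: → [57,67),[56,66),[55,65),[54,64),[53,63),[52,62),[51,61),[50,60),[49,59),[48,58); WM=55
i=13 t=53 v=7: → [53,63),[52,62),[51,61),[50,60),[49,59),[48,58),[47,57),[46,56),[45,55),[44,54); WM=55; [44,54) fires=7 [45,55) fires=7

[0,10)=7 [1,11)=7 [2,12)=7 [3,13)=7 [4,14)=7 [5,15)=7 [7,17)=1 [8,18)=4 [9,19)=4 [10,20)=4 [11,21)=4 [12,22)=4 [13,23)=4 [14,24)=4 [15,25)=4 [16,26)=4 [17,27)=3 [20,30)=1 [21,31)=1 [22,32)=5 [23,33)=5 [24,34)=5 [25,35)=10 [26,36)=10 [27,37)=11 [28,38)=11 [29,39)=11 [30,40)=10 [31,41)=10 [32,42)=6 [33,43)=6 [34,44)=6 [35,45)=1 [36,46)=1 [44,54)=7 [45,55)=7 [46,56)=7 [47,57)=11 [48,58)=17 [49,59)=17 [50,60)=17 [51,61)=17 [52,62)=17 [53,63)=17 [54,64)=10 [55,65)=10 [56,66)=10 [57,67)=6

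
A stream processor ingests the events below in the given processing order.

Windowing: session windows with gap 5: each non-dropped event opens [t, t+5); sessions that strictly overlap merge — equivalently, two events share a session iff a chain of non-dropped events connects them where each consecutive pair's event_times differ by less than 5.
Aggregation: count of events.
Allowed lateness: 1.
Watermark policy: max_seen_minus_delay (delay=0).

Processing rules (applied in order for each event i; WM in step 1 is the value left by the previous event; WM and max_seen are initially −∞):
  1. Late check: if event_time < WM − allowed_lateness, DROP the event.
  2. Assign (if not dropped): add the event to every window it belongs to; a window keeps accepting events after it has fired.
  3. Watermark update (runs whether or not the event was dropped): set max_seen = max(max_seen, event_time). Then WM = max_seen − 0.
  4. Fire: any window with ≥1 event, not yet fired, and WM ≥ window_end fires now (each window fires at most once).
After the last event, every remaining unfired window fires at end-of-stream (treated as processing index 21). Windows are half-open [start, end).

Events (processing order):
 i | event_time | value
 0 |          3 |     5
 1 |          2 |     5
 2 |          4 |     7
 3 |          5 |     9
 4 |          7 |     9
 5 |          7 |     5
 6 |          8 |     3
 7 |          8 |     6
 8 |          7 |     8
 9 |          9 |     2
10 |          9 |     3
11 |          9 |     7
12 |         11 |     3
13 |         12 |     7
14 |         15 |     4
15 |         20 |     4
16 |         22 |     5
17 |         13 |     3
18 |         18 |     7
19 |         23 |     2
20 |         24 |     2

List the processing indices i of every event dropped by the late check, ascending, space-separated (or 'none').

17 18

i=0 t=3 v=5: → [3,8); WM=3
i=1 t=2 v=5: → [2,8); WM=3
i=2 t=4 v=7: → [2,9); WM=4
i=3 t=5 v=9: → [2,10); WM=5
i=4 t=7 v=9: → [2,12); WM=7
i=5 t=7 v=5: → [2,12); WM=7
i=6 t=8 v=3: → [2,13); WM=8
i=7 t=8 v=6: → [2,13); WM=8
i=8 t=7 v=8: → [2,13); WM=8
i=9 t=9 v=2: → [2,14); WM=9
i=10 t=9 v=3: → [2,14); WM=9
i=11 t=9 v=7: → [2,14); WM=9
i=12 t=11 v=3: → [2,16); WM=11
i=13 t=12 v=7: → [2,17); WM=12
i=14 t=15 v=4: → [2,20); WM=15
i=15 t=20 v=4: → [20,25); WM=20
i=16 t=22 v=5: → [20,27); WM=22
i=17 t=13 v=3: DROP (t<22-1); WM=22
i=18 t=18 v=7: DROP (t<22-1); WM=22
i=19 t=23 v=2: → [20,28); WM=23
i=20 t=24 v=2: → [20,29); WM=24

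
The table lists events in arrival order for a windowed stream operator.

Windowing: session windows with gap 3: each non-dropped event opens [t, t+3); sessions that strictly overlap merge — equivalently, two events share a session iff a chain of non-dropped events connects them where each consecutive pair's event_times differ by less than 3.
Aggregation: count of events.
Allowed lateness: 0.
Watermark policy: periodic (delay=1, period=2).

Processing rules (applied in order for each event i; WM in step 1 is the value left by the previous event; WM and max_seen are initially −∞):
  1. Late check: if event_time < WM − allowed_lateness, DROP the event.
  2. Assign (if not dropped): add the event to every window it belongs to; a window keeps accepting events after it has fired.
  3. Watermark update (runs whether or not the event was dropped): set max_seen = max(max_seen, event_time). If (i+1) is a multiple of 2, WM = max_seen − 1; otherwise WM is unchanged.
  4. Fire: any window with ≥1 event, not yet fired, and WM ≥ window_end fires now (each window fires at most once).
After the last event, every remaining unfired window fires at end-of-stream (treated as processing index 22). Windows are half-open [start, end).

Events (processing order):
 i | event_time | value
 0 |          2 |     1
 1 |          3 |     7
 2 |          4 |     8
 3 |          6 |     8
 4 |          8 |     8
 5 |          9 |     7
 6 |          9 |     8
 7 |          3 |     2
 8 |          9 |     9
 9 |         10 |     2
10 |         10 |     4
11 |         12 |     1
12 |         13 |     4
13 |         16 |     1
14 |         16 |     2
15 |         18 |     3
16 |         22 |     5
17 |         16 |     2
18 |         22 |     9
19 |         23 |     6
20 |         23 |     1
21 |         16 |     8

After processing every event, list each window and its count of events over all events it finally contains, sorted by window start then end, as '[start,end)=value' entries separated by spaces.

[2,16)=12 [16,21)=3 [22,26)=4

i=0 t=2 v=1: → [2,5); WM=−∞
i=1 t=3 v=7: → [2,6); WM=2
i=2 t=4 v=8: → [2,7); WM=2
i=3 t=6 v=8: → [2,9); WM=5
i=4 t=8 v=8: → [2,11); WM=5
i=5 t=9 v=7: → [2,12); WM=8
i=6 t=9 v=8: → [2,12); WM=8
i=7 t=3 v=2: DROP (t<8-0); WM=8
i=8 t=9 v=9: → [2,12); WM=8
i=9 t=10 v=2: → [2,13); WM=9
i=10 t=10 v=4: → [2,13); WM=9
i=11 t=12 v=1: → [2,15); WM=11
i=12 t=13 v=4: → [2,16); WM=11
i=13 t=16 v=1: → [16,19); WM=15
i=14 t=16 v=2: → [16,19); WM=15
i=15 t=18 v=3: → [16,21); WM=17
i=16 t=22 v=5: → [22,25); WM=17
i=17 t=16 v=2: DROP (t<17-0); WM=21
i=18 t=22 v=9: → [22,25); WM=21
i=19 t=23 v=6: → [22,26); WM=22
i=20 t=23 v=1: → [22,26); WM=22
i=21 t=16 v=8: DROP (t<22-0); WM=22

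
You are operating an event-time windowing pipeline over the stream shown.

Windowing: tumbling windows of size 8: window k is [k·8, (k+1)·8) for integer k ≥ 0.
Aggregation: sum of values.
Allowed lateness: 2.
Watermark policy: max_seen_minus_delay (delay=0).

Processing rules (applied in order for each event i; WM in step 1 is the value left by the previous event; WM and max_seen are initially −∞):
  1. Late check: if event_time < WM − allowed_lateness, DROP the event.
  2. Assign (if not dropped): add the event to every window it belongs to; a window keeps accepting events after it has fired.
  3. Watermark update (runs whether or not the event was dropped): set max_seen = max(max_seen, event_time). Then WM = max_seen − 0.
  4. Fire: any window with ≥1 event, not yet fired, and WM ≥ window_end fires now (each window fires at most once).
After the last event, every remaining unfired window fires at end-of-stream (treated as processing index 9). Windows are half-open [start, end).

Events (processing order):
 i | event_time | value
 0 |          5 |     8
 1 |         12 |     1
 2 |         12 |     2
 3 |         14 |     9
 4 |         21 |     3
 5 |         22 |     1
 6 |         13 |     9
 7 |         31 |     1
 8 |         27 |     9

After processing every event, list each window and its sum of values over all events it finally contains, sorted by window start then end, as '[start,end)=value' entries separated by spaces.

i=0 t=5 v=8: → [0,8); WM=5
i=1 t=12 v=1: → [8,16); WM=12; [0,8) fires=8
i=2 t=12 v=2: → [8,16); WM=12
i=3 t=14 v=9: → [8,16); WM=14
i=4 t=21 v=3: → [16,24); WM=21; [8,16) fires=12
i=5 t=22 v=1: → [16,24); WM=22
i=6 t=13 v=9: DROP (t<22-2); WM=22
i=7 t=31 v=1: → [24,32); WM=31; [16,24) fires=4
i=8 t=27 v=9: DROP (t<31-2); WM=31

[0,8)=8 [8,16)=12 [16,24)=4 [24,32)=1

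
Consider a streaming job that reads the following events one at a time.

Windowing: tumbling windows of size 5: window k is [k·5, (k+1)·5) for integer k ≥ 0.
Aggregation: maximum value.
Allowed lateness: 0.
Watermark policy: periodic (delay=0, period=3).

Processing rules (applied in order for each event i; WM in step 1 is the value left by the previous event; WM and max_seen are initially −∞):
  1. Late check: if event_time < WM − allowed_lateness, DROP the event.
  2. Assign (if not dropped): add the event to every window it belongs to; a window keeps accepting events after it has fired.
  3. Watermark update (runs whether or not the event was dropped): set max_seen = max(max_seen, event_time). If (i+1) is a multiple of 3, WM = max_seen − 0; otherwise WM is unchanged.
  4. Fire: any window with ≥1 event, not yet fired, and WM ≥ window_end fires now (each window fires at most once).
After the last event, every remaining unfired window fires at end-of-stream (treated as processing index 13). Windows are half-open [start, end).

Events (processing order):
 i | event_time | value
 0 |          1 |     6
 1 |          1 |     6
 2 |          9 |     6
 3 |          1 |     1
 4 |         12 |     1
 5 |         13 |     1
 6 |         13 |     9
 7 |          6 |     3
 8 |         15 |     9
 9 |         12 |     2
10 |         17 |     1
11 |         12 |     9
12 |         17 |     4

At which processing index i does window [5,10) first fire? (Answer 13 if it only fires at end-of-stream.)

i=0 t=1 v=6: → [0,5); WM=−∞
i=1 t=1 v=6: → [0,5); WM=−∞
i=2 t=9 v=6: → [5,10); WM=9; [0,5) fires=6
i=3 t=1 v=1: DROP (t<9-0); WM=9
i=4 t=12 v=1: → [10,15); WM=9
i=5 t=13 v=1: → [10,15); WM=13; [5,10) fires=6
i=6 t=13 v=9: → [10,15); WM=13
i=7 t=6 v=3: DROP (t<13-0); WM=13
i=8 t=15 v=9: → [15,20); WM=15; [10,15) fires=9
i=9 t=12 v=2: DROP (t<15-0); WM=15
i=10 t=17 v=1: → [15,20); WM=15
i=11 t=12 v=9: DROP (t<15-0); WM=17
i=12 t=17 v=4: → [15,20); WM=17

5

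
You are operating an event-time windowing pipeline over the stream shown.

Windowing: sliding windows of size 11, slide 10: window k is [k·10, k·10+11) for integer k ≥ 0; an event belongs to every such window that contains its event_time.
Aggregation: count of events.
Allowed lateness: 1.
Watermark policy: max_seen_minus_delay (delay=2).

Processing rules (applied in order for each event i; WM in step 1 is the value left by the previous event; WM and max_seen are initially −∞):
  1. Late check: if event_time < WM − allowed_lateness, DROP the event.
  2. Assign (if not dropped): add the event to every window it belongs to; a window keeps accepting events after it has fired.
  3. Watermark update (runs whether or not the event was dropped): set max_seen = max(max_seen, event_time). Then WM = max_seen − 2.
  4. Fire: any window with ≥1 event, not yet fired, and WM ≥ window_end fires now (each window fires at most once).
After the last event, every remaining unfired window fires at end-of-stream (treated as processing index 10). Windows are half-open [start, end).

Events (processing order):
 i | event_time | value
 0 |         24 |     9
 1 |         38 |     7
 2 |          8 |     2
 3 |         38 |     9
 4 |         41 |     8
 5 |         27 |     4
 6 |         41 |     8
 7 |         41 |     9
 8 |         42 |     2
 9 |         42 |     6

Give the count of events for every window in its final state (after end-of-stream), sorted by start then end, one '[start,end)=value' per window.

i=0 t=24 v=9: → [20,31); WM=22
i=1 t=38 v=7: → [30,41); WM=36; [20,31) fires=1
i=2 t=8 v=2: DROP (t<36-1); WM=36
i=3 t=38 v=9: → [30,41); WM=36
i=4 t=41 v=8: → [40,51); WM=39
i=5 t=27 v=4: DROP (t<39-1); WM=39
i=6 t=41 v=8: → [40,51); WM=39
i=7 t=41 v=9: → [40,51); WM=39
i=8 t=42 v=2: → [40,51); WM=40
i=9 t=42 v=6: → [40,51); WM=40

[20,31)=1 [30,41)=2 [40,51)=5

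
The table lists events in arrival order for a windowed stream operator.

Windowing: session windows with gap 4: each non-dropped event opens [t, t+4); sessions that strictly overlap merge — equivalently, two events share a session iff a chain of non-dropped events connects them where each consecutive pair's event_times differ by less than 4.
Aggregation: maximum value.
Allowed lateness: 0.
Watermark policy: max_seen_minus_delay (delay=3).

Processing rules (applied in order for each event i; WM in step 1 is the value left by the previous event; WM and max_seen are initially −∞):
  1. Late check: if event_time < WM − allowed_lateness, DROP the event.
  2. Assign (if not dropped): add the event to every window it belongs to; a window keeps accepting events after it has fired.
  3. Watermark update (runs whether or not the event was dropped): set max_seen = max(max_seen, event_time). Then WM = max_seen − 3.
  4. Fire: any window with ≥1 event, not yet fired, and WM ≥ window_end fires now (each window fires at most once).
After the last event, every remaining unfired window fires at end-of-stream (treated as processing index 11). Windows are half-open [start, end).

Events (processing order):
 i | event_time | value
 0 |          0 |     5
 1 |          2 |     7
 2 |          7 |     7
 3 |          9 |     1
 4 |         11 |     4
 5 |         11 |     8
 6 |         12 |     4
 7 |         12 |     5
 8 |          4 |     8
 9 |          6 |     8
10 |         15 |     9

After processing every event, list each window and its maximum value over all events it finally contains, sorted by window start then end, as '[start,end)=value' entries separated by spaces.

[0,6)=7 [7,19)=9

i=0 t=0 v=5: → [0,4); WM=-3
i=1 t=2 v=7: → [0,6); WM=-1
i=2 t=7 v=7: → [7,11); WM=4
i=3 t=9 v=1: → [7,13); WM=6
i=4 t=11 v=4: → [7,15); WM=8
i=5 t=11 v=8: → [7,15); WM=8
i=6 t=12 v=4: → [7,16); WM=9
i=7 t=12 v=5: → [7,16); WM=9
i=8 t=4 v=8: DROP (t<9-0); WM=9
i=9 t=6 v=8: DROP (t<9-0); WM=9
i=10 t=15 v=9: → [7,19); WM=12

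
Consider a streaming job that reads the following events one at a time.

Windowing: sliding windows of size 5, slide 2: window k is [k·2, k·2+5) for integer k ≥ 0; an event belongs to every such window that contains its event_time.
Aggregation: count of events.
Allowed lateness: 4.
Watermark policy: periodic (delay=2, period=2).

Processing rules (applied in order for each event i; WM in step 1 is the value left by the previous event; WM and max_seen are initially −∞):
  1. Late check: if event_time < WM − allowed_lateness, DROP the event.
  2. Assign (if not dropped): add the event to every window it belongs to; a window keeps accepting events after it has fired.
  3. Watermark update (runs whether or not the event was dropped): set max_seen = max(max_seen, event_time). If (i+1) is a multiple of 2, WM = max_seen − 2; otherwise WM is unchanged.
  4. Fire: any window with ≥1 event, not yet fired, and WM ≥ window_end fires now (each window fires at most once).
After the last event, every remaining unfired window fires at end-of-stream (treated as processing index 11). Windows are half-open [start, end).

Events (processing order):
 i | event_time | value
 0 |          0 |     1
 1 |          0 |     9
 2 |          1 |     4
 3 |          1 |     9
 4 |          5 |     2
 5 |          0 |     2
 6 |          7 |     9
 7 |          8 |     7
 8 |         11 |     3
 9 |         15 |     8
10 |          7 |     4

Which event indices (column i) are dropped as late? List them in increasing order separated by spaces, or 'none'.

10

i=0 t=0 v=1: → [0,5); WM=−∞
i=1 t=0 v=9: → [0,5); WM=-2
i=2 t=1 v=4: → [0,5); WM=-2
i=3 t=1 v=9: → [0,5); WM=-1
i=4 t=5 v=2: → [4,9),[2,7); WM=-1
i=5 t=0 v=2: → [0,5); WM=3
i=6 t=7 v=9: → [6,11),[4,9); WM=3
i=7 t=8 v=7: → [8,13),[6,11),[4,9); WM=6; [0,5) fires=5
i=8 t=11 v=3: → [10,15),[8,13); WM=6
i=9 t=15 v=8: → [14,19),[12,17); WM=13; [2,7) fires=1 [4,9) fires=3 [6,11) fires=2 [8,13) fires=2
i=10 t=7 v=4: DROP (t<13-4); WM=13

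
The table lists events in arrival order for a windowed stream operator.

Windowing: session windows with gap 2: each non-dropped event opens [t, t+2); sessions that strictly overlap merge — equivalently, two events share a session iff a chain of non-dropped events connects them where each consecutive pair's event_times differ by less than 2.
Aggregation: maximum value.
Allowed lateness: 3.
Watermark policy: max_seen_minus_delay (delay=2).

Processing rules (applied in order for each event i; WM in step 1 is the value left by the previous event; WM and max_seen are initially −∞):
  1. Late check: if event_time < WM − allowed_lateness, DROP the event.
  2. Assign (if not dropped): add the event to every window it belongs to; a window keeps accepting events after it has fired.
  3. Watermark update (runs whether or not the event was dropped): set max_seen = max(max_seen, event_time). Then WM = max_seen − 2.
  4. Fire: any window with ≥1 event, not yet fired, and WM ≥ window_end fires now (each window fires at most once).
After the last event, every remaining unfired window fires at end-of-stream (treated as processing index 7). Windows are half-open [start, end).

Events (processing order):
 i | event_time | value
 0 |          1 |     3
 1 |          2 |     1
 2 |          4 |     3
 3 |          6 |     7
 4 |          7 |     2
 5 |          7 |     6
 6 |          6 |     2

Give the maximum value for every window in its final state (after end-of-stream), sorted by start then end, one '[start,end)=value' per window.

i=0 t=1 v=3: → [1,3); WM=-1
i=1 t=2 v=1: → [1,4); WM=0
i=2 t=4 v=3: → [4,6); WM=2
i=3 t=6 v=7: → [6,8); WM=4
i=4 t=7 v=2: → [6,9); WM=5
i=5 t=7 v=6: → [6,9); WM=5
i=6 t=6 v=2: → [6,9); WM=5

[1,4)=3 [4,6)=3 [6,9)=7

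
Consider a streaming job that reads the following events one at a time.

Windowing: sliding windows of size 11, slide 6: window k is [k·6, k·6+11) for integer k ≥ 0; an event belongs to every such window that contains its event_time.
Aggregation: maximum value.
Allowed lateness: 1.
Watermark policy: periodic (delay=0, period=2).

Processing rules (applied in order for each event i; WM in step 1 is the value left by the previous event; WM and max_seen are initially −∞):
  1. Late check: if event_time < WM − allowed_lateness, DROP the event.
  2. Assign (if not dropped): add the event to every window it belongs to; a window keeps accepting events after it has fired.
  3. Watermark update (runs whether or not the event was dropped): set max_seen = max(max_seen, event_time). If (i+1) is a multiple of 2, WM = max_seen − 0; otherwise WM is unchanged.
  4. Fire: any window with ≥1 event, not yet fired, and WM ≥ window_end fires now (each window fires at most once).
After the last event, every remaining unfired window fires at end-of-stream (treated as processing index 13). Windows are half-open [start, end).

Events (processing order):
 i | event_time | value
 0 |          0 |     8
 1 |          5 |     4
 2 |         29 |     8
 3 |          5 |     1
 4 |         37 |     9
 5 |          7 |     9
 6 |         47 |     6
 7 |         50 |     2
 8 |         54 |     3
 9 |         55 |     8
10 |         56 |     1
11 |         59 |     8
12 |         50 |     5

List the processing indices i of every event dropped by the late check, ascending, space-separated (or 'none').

i=0 t=0 v=8: → [0,11); WM=−∞
i=1 t=5 v=4: → [0,11); WM=5
i=2 t=29 v=8: → [24,35); WM=5
i=3 t=5 v=1: → [0,11); WM=29; [0,11) fires=8
i=4 t=37 v=9: → [36,47),[30,41); WM=29
i=5 t=7 v=9: DROP (t<29-1); WM=37; [24,35) fires=8
i=6 t=47 v=6: → [42,53); WM=37
i=7 t=50 v=2: → [48,59),[42,53); WM=50; [30,41) fires=9 [36,47) fires=9
i=8 t=54 v=3: → [54,65),[48,59); WM=50
i=9 t=55 v=8: → [54,65),[48,59); WM=55; [42,53) fires=6
i=10 t=56 v=1: → [54,65),[48,59); WM=55
i=11 t=59 v=8: → [54,65); WM=59; [48,59) fires=8
i=12 t=50 v=5: DROP (t<59-1); WM=59

5 12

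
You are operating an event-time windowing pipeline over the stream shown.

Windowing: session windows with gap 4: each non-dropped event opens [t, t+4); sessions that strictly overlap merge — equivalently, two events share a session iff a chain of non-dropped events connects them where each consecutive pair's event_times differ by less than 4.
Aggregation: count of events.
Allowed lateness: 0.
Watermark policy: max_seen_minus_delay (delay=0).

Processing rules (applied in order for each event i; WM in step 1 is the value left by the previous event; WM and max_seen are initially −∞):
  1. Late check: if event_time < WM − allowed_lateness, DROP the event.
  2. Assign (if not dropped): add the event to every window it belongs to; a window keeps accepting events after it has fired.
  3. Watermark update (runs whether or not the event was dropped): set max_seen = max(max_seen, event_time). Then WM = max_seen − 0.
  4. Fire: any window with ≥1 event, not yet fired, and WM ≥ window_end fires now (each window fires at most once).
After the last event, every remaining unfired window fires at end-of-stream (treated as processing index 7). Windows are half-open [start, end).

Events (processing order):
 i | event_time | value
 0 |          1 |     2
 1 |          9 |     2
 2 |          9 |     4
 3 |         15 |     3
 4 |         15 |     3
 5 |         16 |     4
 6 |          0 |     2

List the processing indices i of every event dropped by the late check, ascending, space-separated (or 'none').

6

i=0 t=1 v=2: → [1,5); WM=1
i=1 t=9 v=2: → [9,13); WM=9
i=2 t=9 v=4: → [9,13); WM=9
i=3 t=15 v=3: → [15,19); WM=15
i=4 t=15 v=3: → [15,19); WM=15
i=5 t=16 v=4: → [15,20); WM=16
i=6 t=0 v=2: DROP (t<16-0); WM=16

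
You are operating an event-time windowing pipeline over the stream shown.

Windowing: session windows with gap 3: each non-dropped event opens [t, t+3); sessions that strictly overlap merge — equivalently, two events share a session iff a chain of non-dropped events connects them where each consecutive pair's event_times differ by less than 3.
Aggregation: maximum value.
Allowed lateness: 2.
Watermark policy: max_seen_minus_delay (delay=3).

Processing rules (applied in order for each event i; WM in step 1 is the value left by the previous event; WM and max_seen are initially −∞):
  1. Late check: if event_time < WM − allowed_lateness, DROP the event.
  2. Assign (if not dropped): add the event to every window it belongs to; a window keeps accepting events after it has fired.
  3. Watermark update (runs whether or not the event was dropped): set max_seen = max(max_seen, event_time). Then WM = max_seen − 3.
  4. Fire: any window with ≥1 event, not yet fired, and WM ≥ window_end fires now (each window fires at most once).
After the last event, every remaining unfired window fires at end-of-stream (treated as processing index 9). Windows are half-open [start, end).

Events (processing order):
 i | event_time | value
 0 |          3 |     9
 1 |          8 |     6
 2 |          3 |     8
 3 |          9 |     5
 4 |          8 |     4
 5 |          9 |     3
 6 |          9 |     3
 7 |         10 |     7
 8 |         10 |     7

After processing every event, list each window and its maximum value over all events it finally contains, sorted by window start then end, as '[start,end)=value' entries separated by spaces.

[3,6)=9 [8,13)=7

i=0 t=3 v=9: → [3,6); WM=0
i=1 t=8 v=6: → [8,11); WM=5
i=2 t=3 v=8: → [3,6); WM=5
i=3 t=9 v=5: → [8,12); WM=6
i=4 t=8 v=4: → [8,12); WM=6
i=5 t=9 v=3: → [8,12); WM=6
i=6 t=9 v=3: → [8,12); WM=6
i=7 t=10 v=7: → [8,13); WM=7
i=8 t=10 v=7: → [8,13); WM=7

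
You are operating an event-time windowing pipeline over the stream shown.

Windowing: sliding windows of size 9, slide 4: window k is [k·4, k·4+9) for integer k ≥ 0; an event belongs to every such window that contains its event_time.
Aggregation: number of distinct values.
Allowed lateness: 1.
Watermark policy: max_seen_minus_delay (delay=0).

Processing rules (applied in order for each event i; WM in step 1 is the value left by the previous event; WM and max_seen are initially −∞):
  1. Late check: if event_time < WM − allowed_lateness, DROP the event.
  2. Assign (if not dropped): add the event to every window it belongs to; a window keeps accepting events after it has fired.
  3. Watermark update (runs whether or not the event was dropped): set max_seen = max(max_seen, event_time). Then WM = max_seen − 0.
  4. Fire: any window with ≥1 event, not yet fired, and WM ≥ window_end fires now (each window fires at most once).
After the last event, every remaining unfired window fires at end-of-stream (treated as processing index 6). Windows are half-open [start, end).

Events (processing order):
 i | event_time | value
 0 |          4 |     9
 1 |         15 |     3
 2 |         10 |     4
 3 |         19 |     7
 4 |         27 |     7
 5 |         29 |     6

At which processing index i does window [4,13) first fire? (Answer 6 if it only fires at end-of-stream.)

i=0 t=4 v=9: → [4,13),[0,9); WM=4
i=1 t=15 v=3: → [12,21),[8,17); WM=15; [0,9) fires=1 [4,13) fires=1
i=2 t=10 v=4: DROP (t<15-1); WM=15
i=3 t=19 v=7: → [16,25),[12,21); WM=19; [8,17) fires=1
i=4 t=27 v=7: → [24,33),[20,29); WM=27; [12,21) fires=2 [16,25) fires=1
i=5 t=29 v=6: → [28,37),[24,33); WM=29; [20,29) fires=1

1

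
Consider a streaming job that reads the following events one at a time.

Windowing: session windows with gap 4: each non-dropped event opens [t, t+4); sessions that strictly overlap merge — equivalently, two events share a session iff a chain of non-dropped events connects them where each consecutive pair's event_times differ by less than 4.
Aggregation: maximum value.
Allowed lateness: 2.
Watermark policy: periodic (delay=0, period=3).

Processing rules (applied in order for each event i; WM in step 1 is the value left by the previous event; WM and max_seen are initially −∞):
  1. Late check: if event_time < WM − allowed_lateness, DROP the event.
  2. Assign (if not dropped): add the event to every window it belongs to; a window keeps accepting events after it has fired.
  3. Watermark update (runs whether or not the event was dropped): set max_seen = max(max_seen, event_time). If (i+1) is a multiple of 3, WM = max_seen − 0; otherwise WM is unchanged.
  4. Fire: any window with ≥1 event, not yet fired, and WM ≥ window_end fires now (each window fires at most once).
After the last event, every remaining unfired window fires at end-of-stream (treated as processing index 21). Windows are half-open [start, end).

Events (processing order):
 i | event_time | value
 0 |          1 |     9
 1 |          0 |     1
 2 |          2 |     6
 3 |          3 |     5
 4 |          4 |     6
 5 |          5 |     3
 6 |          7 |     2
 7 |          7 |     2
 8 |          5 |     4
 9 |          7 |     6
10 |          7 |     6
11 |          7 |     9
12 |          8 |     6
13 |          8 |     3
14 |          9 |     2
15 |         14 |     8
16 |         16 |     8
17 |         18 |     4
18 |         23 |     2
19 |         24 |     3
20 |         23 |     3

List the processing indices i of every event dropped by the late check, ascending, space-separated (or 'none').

i=0 t=1 v=9: → [1,5); WM=−∞
i=1 t=0 v=1: → [0,5); WM=−∞
i=2 t=2 v=6: → [0,6); WM=2
i=3 t=3 v=5: → [0,7); WM=2
i=4 t=4 v=6: → [0,8); WM=2
i=5 t=5 v=3: → [0,9); WM=5
i=6 t=7 v=2: → [0,11); WM=5
i=7 t=7 v=2: → [0,11); WM=5
i=8 t=5 v=4: → [0,11); WM=7
i=9 t=7 v=6: → [0,11); WM=7
i=10 t=7 v=6: → [0,11); WM=7
i=11 t=7 v=9: → [0,11); WM=7
i=12 t=8 v=6: → [0,12); WM=7
i=13 t=8 v=3: → [0,12); WM=7
i=14 t=9 v=2: → [0,13); WM=9
i=15 t=14 v=8: → [14,18); WM=9
i=16 t=16 v=8: → [14,20); WM=9
i=17 t=18 v=4: → [14,22); WM=18
i=18 t=23 v=2: → [23,27); WM=18
i=19 t=24 v=3: → [23,28); WM=18
i=20 t=23 v=3: → [23,28); WM=24

none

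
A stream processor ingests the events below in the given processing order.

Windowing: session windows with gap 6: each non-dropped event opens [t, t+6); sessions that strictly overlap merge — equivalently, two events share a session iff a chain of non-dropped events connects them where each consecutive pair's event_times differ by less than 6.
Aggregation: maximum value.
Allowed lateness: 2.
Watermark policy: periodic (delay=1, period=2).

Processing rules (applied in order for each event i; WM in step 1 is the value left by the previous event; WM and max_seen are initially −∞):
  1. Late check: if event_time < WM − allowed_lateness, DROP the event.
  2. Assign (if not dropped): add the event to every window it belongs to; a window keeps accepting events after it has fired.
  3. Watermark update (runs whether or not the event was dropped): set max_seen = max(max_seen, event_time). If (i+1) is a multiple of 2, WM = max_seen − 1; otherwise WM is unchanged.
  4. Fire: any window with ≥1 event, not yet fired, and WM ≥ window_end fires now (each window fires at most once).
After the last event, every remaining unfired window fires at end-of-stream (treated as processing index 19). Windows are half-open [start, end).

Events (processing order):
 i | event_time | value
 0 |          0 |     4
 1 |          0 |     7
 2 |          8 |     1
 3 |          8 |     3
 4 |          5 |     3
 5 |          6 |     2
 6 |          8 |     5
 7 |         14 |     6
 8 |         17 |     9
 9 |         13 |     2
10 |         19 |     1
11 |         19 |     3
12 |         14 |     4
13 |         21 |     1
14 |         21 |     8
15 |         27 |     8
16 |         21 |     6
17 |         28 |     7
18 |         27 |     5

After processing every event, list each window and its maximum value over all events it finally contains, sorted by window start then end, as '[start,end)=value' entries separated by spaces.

[0,27)=9 [27,34)=8

i=0 t=0 v=4: → [0,6); WM=−∞
i=1 t=0 v=7: → [0,6); WM=-1
i=2 t=8 v=1: → [8,14); WM=-1
i=3 t=8 v=3: → [8,14); WM=7
i=4 t=5 v=3: → [0,14); WM=7
i=5 t=6 v=2: → [0,14); WM=7
i=6 t=8 v=5: → [0,14); WM=7
i=7 t=14 v=6: → [14,20); WM=13
i=8 t=17 v=9: → [14,23); WM=13
i=9 t=13 v=2: → [0,23); WM=16
i=10 t=19 v=1: → [0,25); WM=16
i=11 t=19 v=3: → [0,25); WM=18
i=12 t=14 v=4: DROP (t<18-2); WM=18
i=13 t=21 v=1: → [0,27); WM=20
i=14 t=21 v=8: → [0,27); WM=20
i=15 t=27 v=8: → [27,33); WM=26
i=16 t=21 v=6: DROP (t<26-2); WM=26
i=17 t=28 v=7: → [27,34); WM=27
i=18 t=27 v=5: → [27,34); WM=27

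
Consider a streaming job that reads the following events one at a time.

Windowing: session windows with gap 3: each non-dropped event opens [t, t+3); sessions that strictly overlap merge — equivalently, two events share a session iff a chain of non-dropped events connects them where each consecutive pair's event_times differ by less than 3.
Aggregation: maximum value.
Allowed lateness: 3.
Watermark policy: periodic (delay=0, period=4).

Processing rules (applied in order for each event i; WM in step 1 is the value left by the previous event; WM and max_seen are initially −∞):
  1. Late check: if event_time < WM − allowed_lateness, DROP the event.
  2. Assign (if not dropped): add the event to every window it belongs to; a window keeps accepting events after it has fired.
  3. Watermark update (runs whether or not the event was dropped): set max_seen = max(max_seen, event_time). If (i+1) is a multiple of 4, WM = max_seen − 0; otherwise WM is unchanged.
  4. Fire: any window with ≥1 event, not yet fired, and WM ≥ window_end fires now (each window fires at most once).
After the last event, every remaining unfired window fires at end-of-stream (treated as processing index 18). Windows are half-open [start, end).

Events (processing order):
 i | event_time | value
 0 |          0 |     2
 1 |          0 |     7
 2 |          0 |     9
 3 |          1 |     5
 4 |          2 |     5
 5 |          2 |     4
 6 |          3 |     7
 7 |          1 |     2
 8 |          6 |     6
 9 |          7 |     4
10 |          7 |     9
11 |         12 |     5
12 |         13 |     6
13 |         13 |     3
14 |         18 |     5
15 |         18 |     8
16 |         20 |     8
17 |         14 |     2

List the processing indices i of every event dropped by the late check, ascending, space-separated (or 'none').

17

i=0 t=0 v=2: → [0,3); WM=−∞
i=1 t=0 v=7: → [0,3); WM=−∞
i=2 t=0 v=9: → [0,3); WM=−∞
i=3 t=1 v=5: → [0,4); WM=1
i=4 t=2 v=5: → [0,5); WM=1
i=5 t=2 v=4: → [0,5); WM=1
i=6 t=3 v=7: → [0,6); WM=1
i=7 t=1 v=2: → [0,6); WM=3
i=8 t=6 v=6: → [6,9); WM=3
i=9 t=7 v=4: → [6,10); WM=3
i=10 t=7 v=9: → [6,10); WM=3
i=11 t=12 v=5: → [12,15); WM=12
i=12 t=13 v=6: → [12,16); WM=12
i=13 t=13 v=3: → [12,16); WM=12
i=14 t=18 v=5: → [18,21); WM=12
i=15 t=18 v=8: → [18,21); WM=18
i=16 t=20 v=8: → [18,23); WM=18
i=17 t=14 v=2: DROP (t<18-3); WM=18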